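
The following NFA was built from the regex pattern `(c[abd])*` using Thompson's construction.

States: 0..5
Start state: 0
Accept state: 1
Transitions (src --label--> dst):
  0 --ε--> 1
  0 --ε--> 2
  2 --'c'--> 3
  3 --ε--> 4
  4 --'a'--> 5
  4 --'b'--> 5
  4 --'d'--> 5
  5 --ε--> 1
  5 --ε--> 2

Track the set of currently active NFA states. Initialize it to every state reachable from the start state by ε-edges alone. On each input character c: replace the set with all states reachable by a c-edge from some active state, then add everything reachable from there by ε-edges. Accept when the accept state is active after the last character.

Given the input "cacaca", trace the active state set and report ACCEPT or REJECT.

S₀ = ε-closure({0}) = {0,1,2}
'c' @ 1: {3,4}
'a' @ 2: {1,2,5}  [accepting]
'c' @ 3: {3,4}
'a' @ 4: {1,2,5}  [accepting]
'c' @ 5: {3,4}
'a' @ 6: {1,2,5}  [accepting]
final: {1,2,5}; accept 1 in set

Answer: ACCEPT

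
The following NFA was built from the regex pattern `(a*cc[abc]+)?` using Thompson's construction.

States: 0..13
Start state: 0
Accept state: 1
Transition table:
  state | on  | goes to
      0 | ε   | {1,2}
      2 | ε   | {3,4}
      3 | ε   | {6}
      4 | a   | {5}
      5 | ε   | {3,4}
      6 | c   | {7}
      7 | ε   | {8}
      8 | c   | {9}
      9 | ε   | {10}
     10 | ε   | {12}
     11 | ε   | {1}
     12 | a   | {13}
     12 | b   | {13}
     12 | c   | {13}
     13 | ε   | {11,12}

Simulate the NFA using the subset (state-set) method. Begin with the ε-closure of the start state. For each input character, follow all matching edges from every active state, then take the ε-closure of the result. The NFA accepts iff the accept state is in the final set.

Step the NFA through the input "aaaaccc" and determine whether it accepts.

start: ε-closure({0}) = {0,1,2,3,4,6}
'a' @ 1: {3,4,5,6}
'a' @ 2: {3,4,5,6}
'a' @ 3: {3,4,5,6}
'a' @ 4: {3,4,5,6}
'c' @ 5: {7,8}
'c' @ 6: {9,10,12}
'c' @ 7: {1,11,12,13}  [accepting]
final: {1,11,12,13}; accept 1 in set

Answer: ACCEPT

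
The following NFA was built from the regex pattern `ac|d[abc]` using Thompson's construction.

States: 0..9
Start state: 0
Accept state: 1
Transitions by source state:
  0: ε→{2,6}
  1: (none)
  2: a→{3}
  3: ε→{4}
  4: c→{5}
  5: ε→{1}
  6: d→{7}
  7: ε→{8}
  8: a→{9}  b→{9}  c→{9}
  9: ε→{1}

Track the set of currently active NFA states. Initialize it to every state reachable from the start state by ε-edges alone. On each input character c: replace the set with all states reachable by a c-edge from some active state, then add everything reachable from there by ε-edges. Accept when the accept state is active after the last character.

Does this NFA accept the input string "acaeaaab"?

Answer: REJECT

Trace:
start: ε-closure({0}) = {0,2,6}
'a' @ 1: {3,4}
'c' @ 2: {1,5}  [accepting]
'a' @ 3: {}  — state set empty
rest 'eaaab' ignored (set empty)
after full input: {}  (accept=1 not in)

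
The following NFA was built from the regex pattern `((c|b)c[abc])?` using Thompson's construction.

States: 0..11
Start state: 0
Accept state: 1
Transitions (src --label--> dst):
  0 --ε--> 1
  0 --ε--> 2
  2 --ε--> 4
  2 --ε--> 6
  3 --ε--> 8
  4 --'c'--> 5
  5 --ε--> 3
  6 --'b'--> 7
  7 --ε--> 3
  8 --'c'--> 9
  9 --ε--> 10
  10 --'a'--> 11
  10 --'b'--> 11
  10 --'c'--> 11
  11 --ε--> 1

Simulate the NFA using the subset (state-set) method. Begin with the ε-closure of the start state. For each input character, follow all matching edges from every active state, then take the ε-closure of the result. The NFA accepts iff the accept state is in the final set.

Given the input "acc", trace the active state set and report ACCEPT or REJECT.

S₀ = ε-closure({0}) = {0,1,2,4,6}
'a' @ 1: {}  — state set empty
rest 'cc' ignored (set empty)
final: {}; accept 1 not in set

Answer: REJECT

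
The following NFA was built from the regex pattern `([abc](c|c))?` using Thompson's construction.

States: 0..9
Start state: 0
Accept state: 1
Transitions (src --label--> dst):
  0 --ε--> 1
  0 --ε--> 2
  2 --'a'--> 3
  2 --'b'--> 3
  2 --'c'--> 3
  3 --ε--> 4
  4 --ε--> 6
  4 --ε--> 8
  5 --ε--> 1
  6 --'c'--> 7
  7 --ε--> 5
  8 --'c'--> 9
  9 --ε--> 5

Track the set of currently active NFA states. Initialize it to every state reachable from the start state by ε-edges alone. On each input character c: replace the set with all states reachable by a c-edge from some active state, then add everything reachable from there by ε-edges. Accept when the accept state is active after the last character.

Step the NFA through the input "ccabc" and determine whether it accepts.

start: ε-closure({0}) = {0,1,2}
'c' @ 1: {3,4,6,8}
'c' @ 2: {1,5,7,9}  ✓accept
'a' @ 3: {}  — state set empty
rest 'bc' ignored (set empty)
end set {} — state 1 not in

Answer: REJECT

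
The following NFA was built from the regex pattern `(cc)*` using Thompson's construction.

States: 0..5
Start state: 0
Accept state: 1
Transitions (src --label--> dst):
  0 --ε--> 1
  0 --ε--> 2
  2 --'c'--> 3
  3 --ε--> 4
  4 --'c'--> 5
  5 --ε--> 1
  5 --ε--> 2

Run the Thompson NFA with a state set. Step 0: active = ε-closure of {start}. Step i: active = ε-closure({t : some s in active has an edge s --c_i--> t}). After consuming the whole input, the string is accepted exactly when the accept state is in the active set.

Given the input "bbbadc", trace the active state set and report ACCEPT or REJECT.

S₀ = ε-closure({0}) = {0,1,2}
'b' @ 1: {}  — no active states
rest 'bbadc' ignored (set empty)
after full input: {}  (accept=1 not in)

Answer: REJECT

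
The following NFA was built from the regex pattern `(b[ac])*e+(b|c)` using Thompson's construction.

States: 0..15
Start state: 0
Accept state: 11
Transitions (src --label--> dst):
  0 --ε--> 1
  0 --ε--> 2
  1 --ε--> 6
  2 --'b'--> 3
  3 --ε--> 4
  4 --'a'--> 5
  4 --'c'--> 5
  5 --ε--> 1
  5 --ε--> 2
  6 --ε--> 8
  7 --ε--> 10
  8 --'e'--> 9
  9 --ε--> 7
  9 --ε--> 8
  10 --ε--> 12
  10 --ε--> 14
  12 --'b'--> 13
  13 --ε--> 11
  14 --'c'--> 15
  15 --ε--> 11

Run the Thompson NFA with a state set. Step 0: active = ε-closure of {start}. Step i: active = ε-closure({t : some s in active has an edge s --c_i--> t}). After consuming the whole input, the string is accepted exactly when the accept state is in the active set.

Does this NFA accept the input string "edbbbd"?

Answer: REJECT

Steps:
S₀ = ε-closure({0}) = {0,1,2,6,8}
'e' @ 1: {7,8,9,10,12,14}
'd' @ 2: {}  — no active states
rest 'bbbd' ignored (set empty)
after full input: {}  (accept=11 not in)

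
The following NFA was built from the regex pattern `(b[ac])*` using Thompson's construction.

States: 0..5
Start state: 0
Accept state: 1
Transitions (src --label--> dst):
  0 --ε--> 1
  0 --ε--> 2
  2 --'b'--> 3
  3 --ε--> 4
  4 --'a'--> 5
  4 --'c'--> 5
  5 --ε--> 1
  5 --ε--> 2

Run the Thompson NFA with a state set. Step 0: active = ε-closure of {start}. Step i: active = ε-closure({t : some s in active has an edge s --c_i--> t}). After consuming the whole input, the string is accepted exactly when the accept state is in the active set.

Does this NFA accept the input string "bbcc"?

Answer: REJECT

Steps:
initial (ε-close {0}): {0,1,2}
'b' @ 1: {3,4}
'b' @ 2: {}  — no active states
rest 'cc' ignored (set empty)
end set {} — state 1 not in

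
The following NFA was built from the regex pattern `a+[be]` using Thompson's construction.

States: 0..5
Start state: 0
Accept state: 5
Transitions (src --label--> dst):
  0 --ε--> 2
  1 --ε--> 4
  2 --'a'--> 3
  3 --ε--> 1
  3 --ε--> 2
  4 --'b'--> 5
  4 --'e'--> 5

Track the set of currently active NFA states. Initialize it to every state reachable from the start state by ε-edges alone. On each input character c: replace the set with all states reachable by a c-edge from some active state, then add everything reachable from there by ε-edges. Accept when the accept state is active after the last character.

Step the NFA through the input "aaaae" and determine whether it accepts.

start: ε-closure({0}) = {0,2}
'a' @ 1: {1,2,3,4}
'a' @ 2: {1,2,3,4}
'a' @ 3: {1,2,3,4}
'a' @ 4: {1,2,3,4}
'e' @ 5: {5}  [accepting]
end set {5} — state 5 in

Answer: ACCEPT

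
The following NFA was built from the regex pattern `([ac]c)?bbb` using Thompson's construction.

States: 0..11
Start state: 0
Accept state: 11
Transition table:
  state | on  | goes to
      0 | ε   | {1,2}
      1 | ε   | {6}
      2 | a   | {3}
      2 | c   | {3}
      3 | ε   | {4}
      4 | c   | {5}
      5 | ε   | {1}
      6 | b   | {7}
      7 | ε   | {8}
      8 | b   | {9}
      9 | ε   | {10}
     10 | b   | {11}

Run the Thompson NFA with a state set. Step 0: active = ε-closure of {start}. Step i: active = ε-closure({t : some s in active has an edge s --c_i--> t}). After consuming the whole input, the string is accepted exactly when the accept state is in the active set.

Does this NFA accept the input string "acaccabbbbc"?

initial (ε-close {0}): {0,1,2,6}
'a' @ 1: {3,4}
'c' @ 2: {1,5,6}
'a' @ 3: {}  — state set empty
rest 'ccabbbbc' ignored (set empty)
end set {} — state 11 not in

Answer: REJECT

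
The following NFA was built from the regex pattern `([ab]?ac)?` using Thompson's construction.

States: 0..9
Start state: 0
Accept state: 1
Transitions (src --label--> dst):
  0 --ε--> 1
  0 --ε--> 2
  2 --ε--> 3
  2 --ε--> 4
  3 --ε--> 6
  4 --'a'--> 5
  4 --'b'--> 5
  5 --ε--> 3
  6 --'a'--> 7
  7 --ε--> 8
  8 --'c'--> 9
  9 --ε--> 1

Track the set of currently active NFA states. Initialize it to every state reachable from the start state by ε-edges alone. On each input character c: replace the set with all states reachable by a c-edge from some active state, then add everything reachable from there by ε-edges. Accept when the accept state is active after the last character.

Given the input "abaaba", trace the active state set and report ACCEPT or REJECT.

Answer: REJECT

Trace:
start: ε-closure({0}) = {0,1,2,3,4,6}
'a' @ 1: {3,5,6,7,8}
'b' @ 2: {}  — dead — no transitions
rest 'aaba' ignored (set empty)
after full input: {}  (accept=1 not in)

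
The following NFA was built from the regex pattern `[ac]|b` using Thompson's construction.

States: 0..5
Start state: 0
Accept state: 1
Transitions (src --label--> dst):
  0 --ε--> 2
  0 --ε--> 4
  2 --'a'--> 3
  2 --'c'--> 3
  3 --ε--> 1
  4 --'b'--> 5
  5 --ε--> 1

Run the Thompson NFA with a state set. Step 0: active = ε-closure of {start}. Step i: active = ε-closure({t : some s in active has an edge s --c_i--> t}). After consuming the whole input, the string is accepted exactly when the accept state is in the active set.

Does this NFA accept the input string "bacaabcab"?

Answer: REJECT

Derivation:
initial (ε-close {0}): {0,2,4}
'b' @ 1: {1,5}  (accept∈set)
'a' @ 2: {}  — state set empty
rest 'caabcab' ignored (set empty)
final: {}; accept 1 not in set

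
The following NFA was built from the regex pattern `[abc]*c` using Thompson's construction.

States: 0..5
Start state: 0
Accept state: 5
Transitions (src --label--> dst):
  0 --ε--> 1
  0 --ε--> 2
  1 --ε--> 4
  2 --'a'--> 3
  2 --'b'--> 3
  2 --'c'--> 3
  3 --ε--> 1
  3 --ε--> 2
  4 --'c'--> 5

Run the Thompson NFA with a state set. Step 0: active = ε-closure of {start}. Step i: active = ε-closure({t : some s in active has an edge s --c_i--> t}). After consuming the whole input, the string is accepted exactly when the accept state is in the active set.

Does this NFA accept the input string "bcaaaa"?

Answer: REJECT

Derivation:
initial (ε-close {0}): {0,1,2,4}
'b' @ 1: {1,2,3,4}
'c' @ 2: {1,2,3,4,5}  (accept∈set)
'a' @ 3: {1,2,3,4}
'a' @ 4: {1,2,3,4}
'a' @ 5: {1,2,3,4}
'a' @ 6: {1,2,3,4}
final: {1,2,3,4}; accept 5 not in set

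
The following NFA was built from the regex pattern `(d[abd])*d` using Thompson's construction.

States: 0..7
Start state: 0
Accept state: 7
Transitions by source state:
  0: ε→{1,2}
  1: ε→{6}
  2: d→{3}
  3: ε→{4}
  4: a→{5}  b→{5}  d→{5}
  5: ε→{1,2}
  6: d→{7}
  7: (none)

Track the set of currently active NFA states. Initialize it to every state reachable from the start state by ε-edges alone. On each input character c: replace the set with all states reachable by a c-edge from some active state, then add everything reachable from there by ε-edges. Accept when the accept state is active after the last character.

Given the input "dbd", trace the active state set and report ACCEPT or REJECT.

start: ε-closure({0}) = {0,1,2,6}
'd' @ 1: {3,4,7}  ✓accept
'b' @ 2: {1,2,5,6}
'd' @ 3: {3,4,7}  ✓accept
final: {3,4,7}; accept 7 in set

Answer: ACCEPT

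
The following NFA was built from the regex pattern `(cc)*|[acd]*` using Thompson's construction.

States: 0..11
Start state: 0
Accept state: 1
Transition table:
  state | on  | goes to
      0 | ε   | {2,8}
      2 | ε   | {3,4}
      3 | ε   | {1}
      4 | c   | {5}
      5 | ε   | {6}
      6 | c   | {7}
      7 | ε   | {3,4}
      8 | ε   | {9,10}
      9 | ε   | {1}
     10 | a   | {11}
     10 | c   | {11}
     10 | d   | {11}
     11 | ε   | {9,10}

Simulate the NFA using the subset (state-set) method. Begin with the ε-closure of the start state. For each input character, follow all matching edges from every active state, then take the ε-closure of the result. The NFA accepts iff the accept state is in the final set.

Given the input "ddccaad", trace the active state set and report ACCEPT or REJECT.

Answer: ACCEPT

Steps:
initial (ε-close {0}): {0,1,2,3,4,8,9,10}
'd' @ 1: {1,9,10,11}  ✓accept
'd' @ 2: {1,9,10,11}  ✓accept
'c' @ 3: {1,9,10,11}  ✓accept
'c' @ 4: {1,9,10,11}  ✓accept
'a' @ 5: {1,9,10,11}  ✓accept
'a' @ 6: {1,9,10,11}  ✓accept
'd' @ 7: {1,9,10,11}  ✓accept
final: {1,9,10,11}; accept 1 in set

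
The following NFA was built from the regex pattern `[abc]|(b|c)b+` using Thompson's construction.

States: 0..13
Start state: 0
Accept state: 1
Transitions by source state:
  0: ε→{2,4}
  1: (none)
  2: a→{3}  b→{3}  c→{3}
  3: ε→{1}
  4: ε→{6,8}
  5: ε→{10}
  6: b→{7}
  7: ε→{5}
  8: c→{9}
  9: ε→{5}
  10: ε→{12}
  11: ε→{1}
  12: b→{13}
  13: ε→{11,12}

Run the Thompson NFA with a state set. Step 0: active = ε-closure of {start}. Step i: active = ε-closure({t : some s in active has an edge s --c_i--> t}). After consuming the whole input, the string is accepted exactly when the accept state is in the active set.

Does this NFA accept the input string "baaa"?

initial (ε-close {0}): {0,2,4,6,8}
'b' @ 1: {1,3,5,7,10,12}  (accept∈set)
'a' @ 2: {}  — no active states
rest 'aa' ignored (set empty)
end set {} — state 1 not in

Answer: REJECT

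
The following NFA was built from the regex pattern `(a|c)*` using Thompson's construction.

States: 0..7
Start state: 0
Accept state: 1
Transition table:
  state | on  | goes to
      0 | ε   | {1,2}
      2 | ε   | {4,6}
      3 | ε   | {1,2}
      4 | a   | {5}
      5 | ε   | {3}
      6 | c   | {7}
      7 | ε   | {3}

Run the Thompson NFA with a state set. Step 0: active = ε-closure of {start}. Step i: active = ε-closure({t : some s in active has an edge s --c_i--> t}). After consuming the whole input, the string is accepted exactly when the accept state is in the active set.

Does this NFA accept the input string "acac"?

start: ε-closure({0}) = {0,1,2,4,6}
'a' @ 1: {1,2,3,4,5,6}  (accept∈set)
'c' @ 2: {1,2,3,4,6,7}  (accept∈set)
'a' @ 3: {1,2,3,4,5,6}  (accept∈set)
'c' @ 4: {1,2,3,4,6,7}  (accept∈set)
final: {1,2,3,4,6,7}; accept 1 in set

Answer: ACCEPT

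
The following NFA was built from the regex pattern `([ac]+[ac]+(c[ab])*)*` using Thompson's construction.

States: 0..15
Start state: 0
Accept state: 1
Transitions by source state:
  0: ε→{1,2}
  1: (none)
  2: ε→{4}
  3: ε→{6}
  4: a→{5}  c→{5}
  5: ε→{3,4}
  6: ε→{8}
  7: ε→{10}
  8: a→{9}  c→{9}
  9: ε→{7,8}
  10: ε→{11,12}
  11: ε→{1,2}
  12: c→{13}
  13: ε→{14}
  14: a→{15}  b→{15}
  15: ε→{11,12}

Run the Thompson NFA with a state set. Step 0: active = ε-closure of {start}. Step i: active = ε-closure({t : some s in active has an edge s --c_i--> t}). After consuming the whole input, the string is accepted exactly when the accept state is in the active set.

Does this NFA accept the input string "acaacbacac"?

Answer: ACCEPT

Derivation:
S₀ = ε-closure({0}) = {0,1,2,4}
'a' @ 1: {3,4,5,6,8}
'c' @ 2: {1,2,3,4,5,6,7,8,9,10,11,12}  ✓accept
'a' @ 3: {1,2,3,4,5,6,7,8,9,10,11,12}  ✓accept
'a' @ 4: {1,2,3,4,5,6,7,8,9,10,11,12}  ✓accept
'c' @ 5: {1,2,3,4,5,6,7,8,9,10,11,12,13,14}  ✓accept
'b' @ 6: {1,2,4,11,12,15}  ✓accept
'a' @ 7: {3,4,5,6,8}
'c' @ 8: {1,2,3,4,5,6,7,8,9,10,11,12}  ✓accept
'a' @ 9: {1,2,3,4,5,6,7,8,9,10,11,12}  ✓accept
'c' @ 10: {1,2,3,4,5,6,7,8,9,10,11,12,13,14}  ✓accept
final: {1,2,3,4,5,6,7,8,9,10,11,12,13,14}; accept 1 in set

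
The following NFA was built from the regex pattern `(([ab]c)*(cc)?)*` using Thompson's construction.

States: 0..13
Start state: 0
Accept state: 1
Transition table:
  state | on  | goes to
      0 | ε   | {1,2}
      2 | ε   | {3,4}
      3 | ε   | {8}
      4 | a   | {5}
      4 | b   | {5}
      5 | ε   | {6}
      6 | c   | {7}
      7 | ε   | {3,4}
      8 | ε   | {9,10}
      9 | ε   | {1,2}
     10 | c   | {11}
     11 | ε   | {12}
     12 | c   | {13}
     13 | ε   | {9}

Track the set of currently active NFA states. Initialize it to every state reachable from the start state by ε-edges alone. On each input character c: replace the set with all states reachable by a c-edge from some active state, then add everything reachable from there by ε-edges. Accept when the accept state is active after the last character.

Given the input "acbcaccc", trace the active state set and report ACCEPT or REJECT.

start: ε-closure({0}) = {0,1,2,3,4,8,9,10}
'a' @ 1: {5,6}
'c' @ 2: {1,2,3,4,7,8,9,10}  [accepting]
'b' @ 3: {5,6}
'c' @ 4: {1,2,3,4,7,8,9,10}  [accepting]
'a' @ 5: {5,6}
'c' @ 6: {1,2,3,4,7,8,9,10}  [accepting]
'c' @ 7: {11,12}
'c' @ 8: {1,2,3,4,8,9,10,13}  [accepting]
final: {1,2,3,4,8,9,10,13}; accept 1 in set

Answer: ACCEPT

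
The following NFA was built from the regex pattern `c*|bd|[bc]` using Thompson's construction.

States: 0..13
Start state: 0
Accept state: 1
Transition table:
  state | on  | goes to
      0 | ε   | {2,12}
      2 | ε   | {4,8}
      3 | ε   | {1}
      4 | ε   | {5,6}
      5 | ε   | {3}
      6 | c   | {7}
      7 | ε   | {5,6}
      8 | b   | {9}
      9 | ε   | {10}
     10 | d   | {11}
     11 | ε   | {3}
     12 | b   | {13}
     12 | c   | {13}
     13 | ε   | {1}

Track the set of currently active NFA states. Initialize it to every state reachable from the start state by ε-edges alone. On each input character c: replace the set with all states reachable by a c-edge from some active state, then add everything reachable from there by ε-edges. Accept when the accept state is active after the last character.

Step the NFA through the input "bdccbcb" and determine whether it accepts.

Answer: REJECT

Steps:
initial (ε-close {0}): {0,1,2,3,4,5,6,8,12}
'b' @ 1: {1,9,10,13}  [accepting]
'd' @ 2: {1,3,11}  [accepting]
'c' @ 3: {}  — no active states
rest 'cbcb' ignored (set empty)
after full input: {}  (accept=1 not in)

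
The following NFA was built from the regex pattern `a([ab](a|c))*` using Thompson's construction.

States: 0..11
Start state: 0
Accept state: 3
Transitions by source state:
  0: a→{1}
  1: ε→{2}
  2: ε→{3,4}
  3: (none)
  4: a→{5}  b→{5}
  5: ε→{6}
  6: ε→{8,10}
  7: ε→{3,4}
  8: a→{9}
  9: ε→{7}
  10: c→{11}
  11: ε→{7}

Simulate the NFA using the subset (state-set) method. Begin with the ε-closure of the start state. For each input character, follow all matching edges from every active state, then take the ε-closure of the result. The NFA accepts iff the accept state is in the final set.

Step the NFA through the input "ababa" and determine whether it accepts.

start: ε-closure({0}) = {0}
'a' @ 1: {1,2,3,4}  [accepting]
'b' @ 2: {5,6,8,10}
'a' @ 3: {3,4,7,9}  [accepting]
'b' @ 4: {5,6,8,10}
'a' @ 5: {3,4,7,9}  [accepting]
after full input: {3,4,7,9}  (accept=3 in)

Answer: ACCEPT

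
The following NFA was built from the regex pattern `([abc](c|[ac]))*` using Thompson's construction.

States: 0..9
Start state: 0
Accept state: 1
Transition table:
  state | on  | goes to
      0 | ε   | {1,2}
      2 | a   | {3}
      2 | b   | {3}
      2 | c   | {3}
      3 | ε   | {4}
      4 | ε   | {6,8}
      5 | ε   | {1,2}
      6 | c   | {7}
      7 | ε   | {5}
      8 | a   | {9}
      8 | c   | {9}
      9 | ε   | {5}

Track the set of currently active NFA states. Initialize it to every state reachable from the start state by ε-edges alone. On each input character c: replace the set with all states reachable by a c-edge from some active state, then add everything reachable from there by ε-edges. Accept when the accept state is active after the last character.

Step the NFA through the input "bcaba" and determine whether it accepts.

start: ε-closure({0}) = {0,1,2}
'b' @ 1: {3,4,6,8}
'c' @ 2: {1,2,5,7,9}  ✓accept
'a' @ 3: {3,4,6,8}
'b' @ 4: {}  — no active states
rest 'a' ignored (set empty)
after full input: {}  (accept=1 not in)

Answer: REJECT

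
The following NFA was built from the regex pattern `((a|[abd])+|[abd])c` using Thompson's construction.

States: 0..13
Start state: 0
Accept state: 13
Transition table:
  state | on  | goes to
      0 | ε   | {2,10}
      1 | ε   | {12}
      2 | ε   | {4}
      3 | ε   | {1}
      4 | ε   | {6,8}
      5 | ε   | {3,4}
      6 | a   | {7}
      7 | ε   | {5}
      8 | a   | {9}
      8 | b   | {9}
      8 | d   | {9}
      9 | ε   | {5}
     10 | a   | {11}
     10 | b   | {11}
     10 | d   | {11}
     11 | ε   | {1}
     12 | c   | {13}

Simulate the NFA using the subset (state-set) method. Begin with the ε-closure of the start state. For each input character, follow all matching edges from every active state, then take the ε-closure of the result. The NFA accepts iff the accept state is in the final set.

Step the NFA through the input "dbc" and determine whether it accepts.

start: ε-closure({0}) = {0,2,4,6,8,10}
'd' @ 1: {1,3,4,5,6,8,9,11,12}
'b' @ 2: {1,3,4,5,6,8,9,12}
'c' @ 3: {13}  ✓accept
after full input: {13}  (accept=13 in)

Answer: ACCEPT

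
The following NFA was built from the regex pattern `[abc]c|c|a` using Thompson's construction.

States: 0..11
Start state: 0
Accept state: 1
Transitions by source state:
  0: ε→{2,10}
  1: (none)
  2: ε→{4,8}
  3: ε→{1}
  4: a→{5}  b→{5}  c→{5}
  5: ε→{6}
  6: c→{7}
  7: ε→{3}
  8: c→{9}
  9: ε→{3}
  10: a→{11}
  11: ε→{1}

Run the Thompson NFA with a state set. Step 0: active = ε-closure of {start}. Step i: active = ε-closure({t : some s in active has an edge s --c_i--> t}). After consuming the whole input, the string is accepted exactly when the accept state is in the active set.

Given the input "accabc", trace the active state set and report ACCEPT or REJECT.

Answer: REJECT

Trace:
S₀ = ε-closure({0}) = {0,2,4,8,10}
'a' @ 1: {1,5,6,11}  [accepting]
'c' @ 2: {1,3,7}  [accepting]
'c' @ 3: {}  — dead — no transitions
rest 'abc' ignored (set empty)
final: {}; accept 1 not in set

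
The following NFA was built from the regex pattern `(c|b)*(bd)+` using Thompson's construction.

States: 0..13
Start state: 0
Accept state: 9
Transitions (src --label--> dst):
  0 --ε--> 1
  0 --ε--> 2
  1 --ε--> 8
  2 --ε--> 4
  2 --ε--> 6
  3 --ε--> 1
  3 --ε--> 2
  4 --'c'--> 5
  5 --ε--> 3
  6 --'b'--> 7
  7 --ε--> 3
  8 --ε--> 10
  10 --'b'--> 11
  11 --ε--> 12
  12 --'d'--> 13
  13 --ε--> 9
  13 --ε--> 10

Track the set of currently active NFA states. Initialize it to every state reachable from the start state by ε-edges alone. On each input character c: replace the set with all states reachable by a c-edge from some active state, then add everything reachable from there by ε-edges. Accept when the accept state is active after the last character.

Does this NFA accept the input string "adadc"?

Answer: REJECT

Derivation:
S₀ = ε-closure({0}) = {0,1,2,4,6,8,10}
'a' @ 1: {}  — state set empty
rest 'dadc' ignored (set empty)
final: {}; accept 9 not in set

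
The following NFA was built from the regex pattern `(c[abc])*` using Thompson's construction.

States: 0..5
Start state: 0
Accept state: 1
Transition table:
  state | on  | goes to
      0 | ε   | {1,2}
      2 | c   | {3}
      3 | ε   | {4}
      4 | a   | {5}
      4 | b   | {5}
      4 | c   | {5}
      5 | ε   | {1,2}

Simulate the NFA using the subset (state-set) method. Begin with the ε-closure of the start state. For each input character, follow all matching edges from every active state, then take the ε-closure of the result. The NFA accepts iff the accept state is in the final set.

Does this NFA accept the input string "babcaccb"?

S₀ = ε-closure({0}) = {0,1,2}
'b' @ 1: {}  — state set empty
rest 'abcaccb' ignored (set empty)
end set {} — state 1 not in

Answer: REJECT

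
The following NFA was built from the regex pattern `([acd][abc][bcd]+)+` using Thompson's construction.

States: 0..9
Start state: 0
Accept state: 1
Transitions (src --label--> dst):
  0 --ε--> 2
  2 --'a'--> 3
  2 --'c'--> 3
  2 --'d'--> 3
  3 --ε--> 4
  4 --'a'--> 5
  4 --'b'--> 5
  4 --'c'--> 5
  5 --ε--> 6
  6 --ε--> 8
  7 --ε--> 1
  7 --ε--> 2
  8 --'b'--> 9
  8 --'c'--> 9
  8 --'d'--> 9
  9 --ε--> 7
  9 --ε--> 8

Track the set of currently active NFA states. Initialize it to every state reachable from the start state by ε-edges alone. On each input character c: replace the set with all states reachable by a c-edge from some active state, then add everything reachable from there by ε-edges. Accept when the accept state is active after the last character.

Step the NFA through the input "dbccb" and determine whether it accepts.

S₀ = ε-closure({0}) = {0,2}
'd' @ 1: {3,4}
'b' @ 2: {5,6,8}
'c' @ 3: {1,2,7,8,9}  (accept∈set)
'c' @ 4: {1,2,3,4,7,8,9}  (accept∈set)
'b' @ 5: {1,2,5,6,7,8,9}  (accept∈set)
final: {1,2,5,6,7,8,9}; accept 1 in set

Answer: ACCEPT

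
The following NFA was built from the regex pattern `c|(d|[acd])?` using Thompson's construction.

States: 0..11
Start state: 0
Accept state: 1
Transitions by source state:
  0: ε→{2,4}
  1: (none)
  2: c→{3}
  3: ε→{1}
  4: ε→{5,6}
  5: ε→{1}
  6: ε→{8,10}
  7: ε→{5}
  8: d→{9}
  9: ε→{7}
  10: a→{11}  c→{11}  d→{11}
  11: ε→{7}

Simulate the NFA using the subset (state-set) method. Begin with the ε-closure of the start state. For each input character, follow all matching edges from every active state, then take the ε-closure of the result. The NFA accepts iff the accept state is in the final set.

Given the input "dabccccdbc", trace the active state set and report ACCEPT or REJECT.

S₀ = ε-closure({0}) = {0,1,2,4,5,6,8,10}
'd' @ 1: {1,5,7,9,11}  (accept∈set)
'a' @ 2: {}  — dead — no transitions
rest 'bccccdbc' ignored (set empty)
final: {}; accept 1 not in set

Answer: REJECT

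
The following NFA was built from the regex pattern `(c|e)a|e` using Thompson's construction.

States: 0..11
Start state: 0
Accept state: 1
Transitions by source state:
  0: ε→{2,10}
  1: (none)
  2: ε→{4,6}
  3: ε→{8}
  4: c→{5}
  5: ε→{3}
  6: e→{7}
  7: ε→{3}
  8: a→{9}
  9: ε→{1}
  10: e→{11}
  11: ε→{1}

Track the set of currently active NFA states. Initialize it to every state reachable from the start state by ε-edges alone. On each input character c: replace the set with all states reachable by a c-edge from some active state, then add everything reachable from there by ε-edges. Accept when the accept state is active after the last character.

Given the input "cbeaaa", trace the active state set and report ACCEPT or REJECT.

Answer: REJECT

Trace:
start: ε-closure({0}) = {0,2,4,6,10}
'c' @ 1: {3,5,8}
'b' @ 2: {}  — dead — no transitions
rest 'eaaa' ignored (set empty)
final: {}; accept 1 not in set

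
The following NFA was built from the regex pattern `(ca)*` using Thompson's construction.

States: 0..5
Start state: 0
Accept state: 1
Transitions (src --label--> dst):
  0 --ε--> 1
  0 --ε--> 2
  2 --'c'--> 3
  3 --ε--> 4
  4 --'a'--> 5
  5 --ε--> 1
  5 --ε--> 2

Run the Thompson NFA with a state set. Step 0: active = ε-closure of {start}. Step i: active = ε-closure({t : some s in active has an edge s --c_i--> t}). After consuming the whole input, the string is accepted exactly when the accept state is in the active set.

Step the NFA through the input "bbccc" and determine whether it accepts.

Answer: REJECT

Trace:
S₀ = ε-closure({0}) = {0,1,2}
'b' @ 1: {}  — dead — no transitions
rest 'bccc' ignored (set empty)
end set {} — state 1 not in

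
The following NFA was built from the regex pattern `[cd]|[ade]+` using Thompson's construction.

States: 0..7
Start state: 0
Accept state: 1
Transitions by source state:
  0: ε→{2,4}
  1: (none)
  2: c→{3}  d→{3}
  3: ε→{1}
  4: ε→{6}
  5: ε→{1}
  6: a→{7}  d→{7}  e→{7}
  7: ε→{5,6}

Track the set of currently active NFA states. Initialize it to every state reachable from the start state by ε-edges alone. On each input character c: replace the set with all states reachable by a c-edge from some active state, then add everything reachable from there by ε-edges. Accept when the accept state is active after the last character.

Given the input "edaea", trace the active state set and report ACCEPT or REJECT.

start: ε-closure({0}) = {0,2,4,6}
'e' @ 1: {1,5,6,7}  (accept∈set)
'd' @ 2: {1,5,6,7}  (accept∈set)
'a' @ 3: {1,5,6,7}  (accept∈set)
'e' @ 4: {1,5,6,7}  (accept∈set)
'a' @ 5: {1,5,6,7}  (accept∈set)
end set {1,5,6,7} — state 1 in

Answer: ACCEPT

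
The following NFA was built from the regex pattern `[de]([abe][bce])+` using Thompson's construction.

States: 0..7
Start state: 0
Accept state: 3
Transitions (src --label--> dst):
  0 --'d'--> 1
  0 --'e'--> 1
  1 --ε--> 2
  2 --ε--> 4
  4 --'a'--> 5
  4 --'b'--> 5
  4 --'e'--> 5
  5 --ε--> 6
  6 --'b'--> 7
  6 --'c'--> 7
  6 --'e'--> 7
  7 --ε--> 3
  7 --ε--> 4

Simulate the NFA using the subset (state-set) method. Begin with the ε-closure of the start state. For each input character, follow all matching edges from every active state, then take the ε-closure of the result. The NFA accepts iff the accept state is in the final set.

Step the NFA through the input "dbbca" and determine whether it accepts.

start: ε-closure({0}) = {0}
'd' @ 1: {1,2,4}
'b' @ 2: {5,6}
'b' @ 3: {3,4,7}  [accepting]
'c' @ 4: {}  — state set empty
rest 'a' ignored (set empty)
end set {} — state 3 not in

Answer: REJECT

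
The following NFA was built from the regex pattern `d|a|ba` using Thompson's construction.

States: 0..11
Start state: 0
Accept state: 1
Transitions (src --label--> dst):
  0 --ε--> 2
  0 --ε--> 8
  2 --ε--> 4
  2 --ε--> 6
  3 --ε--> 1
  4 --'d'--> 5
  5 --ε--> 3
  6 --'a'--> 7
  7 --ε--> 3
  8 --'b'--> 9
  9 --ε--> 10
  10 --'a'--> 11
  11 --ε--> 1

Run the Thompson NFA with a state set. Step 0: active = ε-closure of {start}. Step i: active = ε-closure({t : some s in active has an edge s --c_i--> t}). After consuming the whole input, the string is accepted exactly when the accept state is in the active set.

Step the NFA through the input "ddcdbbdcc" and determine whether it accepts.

Answer: REJECT

Steps:
S₀ = ε-closure({0}) = {0,2,4,6,8}
'd' @ 1: {1,3,5}  ✓accept
'd' @ 2: {}  — state set empty
rest 'cdbbdcc' ignored (set empty)
after full input: {}  (accept=1 not in)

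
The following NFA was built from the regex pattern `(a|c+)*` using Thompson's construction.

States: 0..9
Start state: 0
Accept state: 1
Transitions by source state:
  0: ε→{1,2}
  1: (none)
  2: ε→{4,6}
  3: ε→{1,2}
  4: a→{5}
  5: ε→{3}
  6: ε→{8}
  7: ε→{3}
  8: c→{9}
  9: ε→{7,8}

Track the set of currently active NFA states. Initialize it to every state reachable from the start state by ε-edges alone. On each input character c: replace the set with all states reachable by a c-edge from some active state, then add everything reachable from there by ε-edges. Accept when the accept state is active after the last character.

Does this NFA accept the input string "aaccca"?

Answer: ACCEPT

Derivation:
initial (ε-close {0}): {0,1,2,4,6,8}
'a' @ 1: {1,2,3,4,5,6,8}  (accept∈set)
'a' @ 2: {1,2,3,4,5,6,8}  (accept∈set)
'c' @ 3: {1,2,3,4,6,7,8,9}  (accept∈set)
'c' @ 4: {1,2,3,4,6,7,8,9}  (accept∈set)
'c' @ 5: {1,2,3,4,6,7,8,9}  (accept∈set)
'a' @ 6: {1,2,3,4,5,6,8}  (accept∈set)
after full input: {1,2,3,4,5,6,8}  (accept=1 in)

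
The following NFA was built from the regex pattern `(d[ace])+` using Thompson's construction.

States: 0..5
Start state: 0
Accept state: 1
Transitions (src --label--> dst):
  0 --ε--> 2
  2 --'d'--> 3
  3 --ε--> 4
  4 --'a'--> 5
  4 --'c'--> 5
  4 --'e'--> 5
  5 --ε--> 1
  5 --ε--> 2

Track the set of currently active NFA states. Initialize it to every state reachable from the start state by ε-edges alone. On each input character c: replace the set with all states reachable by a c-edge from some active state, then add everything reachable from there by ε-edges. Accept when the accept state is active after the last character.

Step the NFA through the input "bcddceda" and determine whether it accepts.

S₀ = ε-closure({0}) = {0,2}
'b' @ 1: {}  — state set empty
rest 'cddceda' ignored (set empty)
final: {}; accept 1 not in set

Answer: REJECT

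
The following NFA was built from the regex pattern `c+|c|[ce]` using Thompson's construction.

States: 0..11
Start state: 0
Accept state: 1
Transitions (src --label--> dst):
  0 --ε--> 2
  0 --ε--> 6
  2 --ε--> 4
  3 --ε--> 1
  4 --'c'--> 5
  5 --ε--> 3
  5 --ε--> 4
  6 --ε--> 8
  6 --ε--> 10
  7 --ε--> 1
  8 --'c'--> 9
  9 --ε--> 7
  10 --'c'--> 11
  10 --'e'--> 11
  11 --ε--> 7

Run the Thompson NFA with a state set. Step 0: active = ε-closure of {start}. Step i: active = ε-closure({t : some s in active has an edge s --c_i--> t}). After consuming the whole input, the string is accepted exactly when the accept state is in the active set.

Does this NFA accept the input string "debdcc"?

start: ε-closure({0}) = {0,2,4,6,8,10}
'd' @ 1: {}  — no active states
rest 'ebdcc' ignored (set empty)
after full input: {}  (accept=1 not in)

Answer: REJECT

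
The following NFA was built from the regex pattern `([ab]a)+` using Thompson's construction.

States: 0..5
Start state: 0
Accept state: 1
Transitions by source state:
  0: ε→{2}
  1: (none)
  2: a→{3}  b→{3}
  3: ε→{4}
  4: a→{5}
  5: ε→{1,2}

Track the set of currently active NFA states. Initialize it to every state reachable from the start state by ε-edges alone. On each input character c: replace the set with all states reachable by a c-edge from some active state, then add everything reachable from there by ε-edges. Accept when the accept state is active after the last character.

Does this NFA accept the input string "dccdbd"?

start: ε-closure({0}) = {0,2}
'd' @ 1: {}  — dead — no transitions
rest 'ccdbd' ignored (set empty)
final: {}; accept 1 not in set

Answer: REJECT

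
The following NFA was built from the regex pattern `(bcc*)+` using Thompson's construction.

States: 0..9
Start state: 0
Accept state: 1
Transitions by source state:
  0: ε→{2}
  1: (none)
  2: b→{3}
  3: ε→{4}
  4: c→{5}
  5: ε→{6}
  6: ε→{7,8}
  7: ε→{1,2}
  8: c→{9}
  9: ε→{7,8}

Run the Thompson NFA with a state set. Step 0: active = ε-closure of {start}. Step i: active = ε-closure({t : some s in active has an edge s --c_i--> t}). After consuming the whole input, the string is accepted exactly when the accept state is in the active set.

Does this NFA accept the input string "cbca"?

Answer: REJECT

Trace:
start: ε-closure({0}) = {0,2}
'c' @ 1: {}  — dead — no transitions
rest 'bca' ignored (set empty)
end set {} — state 1 not in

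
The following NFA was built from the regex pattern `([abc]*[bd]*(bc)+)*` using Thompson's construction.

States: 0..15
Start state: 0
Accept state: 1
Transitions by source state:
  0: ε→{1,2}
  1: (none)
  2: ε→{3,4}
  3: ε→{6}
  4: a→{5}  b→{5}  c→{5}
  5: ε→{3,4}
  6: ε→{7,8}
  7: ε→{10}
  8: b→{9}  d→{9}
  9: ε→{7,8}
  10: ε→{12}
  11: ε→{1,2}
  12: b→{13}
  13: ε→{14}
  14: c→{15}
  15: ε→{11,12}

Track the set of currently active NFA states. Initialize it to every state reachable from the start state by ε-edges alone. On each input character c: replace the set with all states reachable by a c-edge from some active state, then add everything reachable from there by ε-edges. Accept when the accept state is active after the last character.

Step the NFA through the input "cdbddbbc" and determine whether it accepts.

initial (ε-close {0}): {0,1,2,3,4,6,7,8,10,12}
'c' @ 1: {3,4,5,6,7,8,10,12}
'd' @ 2: {7,8,9,10,12}
'b' @ 3: {7,8,9,10,12,13,14}
'd' @ 4: {7,8,9,10,12}
'd' @ 5: {7,8,9,10,12}
'b' @ 6: {7,8,9,10,12,13,14}
'b' @ 7: {7,8,9,10,12,13,14}
'c' @ 8: {1,2,3,4,6,7,8,10,11,12,15}  (accept∈set)
final: {1,2,3,4,6,7,8,10,11,12,15}; accept 1 in set

Answer: ACCEPT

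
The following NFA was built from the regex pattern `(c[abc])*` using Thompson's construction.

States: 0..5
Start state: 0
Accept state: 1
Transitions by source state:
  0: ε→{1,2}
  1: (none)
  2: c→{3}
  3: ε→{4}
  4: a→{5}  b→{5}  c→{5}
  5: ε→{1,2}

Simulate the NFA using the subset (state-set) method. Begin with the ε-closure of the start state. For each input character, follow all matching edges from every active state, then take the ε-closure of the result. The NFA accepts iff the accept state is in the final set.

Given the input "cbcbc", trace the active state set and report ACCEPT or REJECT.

initial (ε-close {0}): {0,1,2}
'c' @ 1: {3,4}
'b' @ 2: {1,2,5}  (accept∈set)
'c' @ 3: {3,4}
'b' @ 4: {1,2,5}  (accept∈set)
'c' @ 5: {3,4}
final: {3,4}; accept 1 not in set

Answer: REJECT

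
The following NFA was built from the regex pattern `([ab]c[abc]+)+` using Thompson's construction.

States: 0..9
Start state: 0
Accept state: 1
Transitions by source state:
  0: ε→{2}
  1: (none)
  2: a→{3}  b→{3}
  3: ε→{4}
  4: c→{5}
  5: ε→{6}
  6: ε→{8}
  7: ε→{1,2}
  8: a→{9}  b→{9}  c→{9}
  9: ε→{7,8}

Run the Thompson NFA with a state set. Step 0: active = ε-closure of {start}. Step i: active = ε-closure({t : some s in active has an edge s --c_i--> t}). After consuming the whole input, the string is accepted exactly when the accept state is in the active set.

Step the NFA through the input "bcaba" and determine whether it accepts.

initial (ε-close {0}): {0,2}
'b' @ 1: {3,4}
'c' @ 2: {5,6,8}
'a' @ 3: {1,2,7,8,9}  (accept∈set)
'b' @ 4: {1,2,3,4,7,8,9}  (accept∈set)
'a' @ 5: {1,2,3,4,7,8,9}  (accept∈set)
after full input: {1,2,3,4,7,8,9}  (accept=1 in)

Answer: ACCEPT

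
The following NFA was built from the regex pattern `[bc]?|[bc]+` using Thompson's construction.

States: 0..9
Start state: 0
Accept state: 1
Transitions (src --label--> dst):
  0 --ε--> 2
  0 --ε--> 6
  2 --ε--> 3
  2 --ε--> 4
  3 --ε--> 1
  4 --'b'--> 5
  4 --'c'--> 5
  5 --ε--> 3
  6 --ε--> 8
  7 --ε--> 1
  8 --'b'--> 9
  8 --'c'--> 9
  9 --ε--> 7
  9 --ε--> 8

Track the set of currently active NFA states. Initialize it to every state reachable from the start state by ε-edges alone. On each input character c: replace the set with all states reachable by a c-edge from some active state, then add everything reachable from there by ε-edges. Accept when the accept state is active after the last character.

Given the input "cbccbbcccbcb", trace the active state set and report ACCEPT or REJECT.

Answer: ACCEPT

Steps:
initial (ε-close {0}): {0,1,2,3,4,6,8}
'c' @ 1: {1,3,5,7,8,9}  ✓accept
'b' @ 2: {1,7,8,9}  ✓accept
'c' @ 3: {1,7,8,9}  ✓accept
'c' @ 4: {1,7,8,9}  ✓accept
'b' @ 5: {1,7,8,9}  ✓accept
'b' @ 6: {1,7,8,9}  ✓accept
'c' @ 7: {1,7,8,9}  ✓accept
'c' @ 8: {1,7,8,9}  ✓accept
'c' @ 9: {1,7,8,9}  ✓accept
'b' @ 10: {1,7,8,9}  ✓accept
'c' @ 11: {1,7,8,9}  ✓accept
'b' @ 12: {1,7,8,9}  ✓accept
end set {1,7,8,9} — state 1 in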